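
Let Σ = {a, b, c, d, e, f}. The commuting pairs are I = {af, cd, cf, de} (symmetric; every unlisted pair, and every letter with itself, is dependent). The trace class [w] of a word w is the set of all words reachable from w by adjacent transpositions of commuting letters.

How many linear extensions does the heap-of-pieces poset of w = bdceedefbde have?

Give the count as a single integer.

drop 0:b onto floor
drop 1:d onto {0:b}
drop 2:c onto {0:b}
drop 3:e onto {2:c}
drop 4:e onto {3:e}
drop 5:d onto {1:d}
drop 6:e onto {4:e}
drop 7:f onto {5:d, 6:e}
drop 8:b onto {7:f}
drop 9:d onto {8:b}
drop 10:e onto {8:b}
ground layer = {0:b}
drop-orders for the pieces not yet dropped (sum over which currently-grounded one goes next):
  1 to go: {9} 1  {10} 1
  2 to go: {9,10} 2
  3 to go: {8,9,10} 2
  4 to go: {7,8,9,10} 2
  5 to go: {5,7,8,9,10} 2  {6,7,8,9,10} 2
  6 to go: {1,5,7,8,9,10} 2  {4,6,7,8,9,10} 2  {5,6,7,8,9,10} 4
  7 to go: {1,5,6,7,8,9,10} 6  {3,4,6,7,8,9,10} 2  {4,5,6,7,8,9,10} 6
  8 to go: {1,4,5,6,7,8,9,10} 12  {2,3,4,6,7,8,9,10} 2  {3,4,5,6,7,8,9,10} 8
  9 to go: {1,3,4,5,6,7,8,9,10} 20  {2,3,4,5,6,7,8,9,10} 10
  if 0:b drops first: 30 orders

30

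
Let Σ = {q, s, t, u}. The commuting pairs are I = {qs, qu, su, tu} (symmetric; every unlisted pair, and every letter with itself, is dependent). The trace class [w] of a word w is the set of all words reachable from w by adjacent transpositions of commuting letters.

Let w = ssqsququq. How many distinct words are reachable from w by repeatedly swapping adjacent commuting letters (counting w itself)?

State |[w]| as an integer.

drop 0:s onto floor
drop 1:s onto {0:s}
drop 2:q onto floor
drop 3:s onto {1:s}
drop 4:q onto {2:q}
drop 5:u onto floor
drop 6:q onto {4:q}
drop 7:u onto {5:u}
drop 8:q onto {6:q}
ground layer = {0:s, 2:q, 5:u}
drop-orders for the pieces not yet dropped (sum over which currently-grounded one goes next):
  1 to go: {3} 1  {7} 1  {8} 1
  2 to go: {1,3} 1  {3,7} 2  {3,8} 2  {5,7} 1  {6,8} 1  {7,8} 2
  3 to go: {0,1,3} 1  {1,3,7} 3  {1,3,8} 3  {3,5,7} 3  {3,6,8} 3  {3,7,8} 6  {4,6,8} 1  {5,7,8} 3  {6,7,8} 3
  4 to go: {0,1,3,7} 4  {0,1,3,8} 4  {1,3,5,7} 6  {1,3,6,8} 6  {1,3,7,8} 12  {2,4,6,8} 1  {3,4,6,8} 4  {3,5,7,8} 12  {3,6,7,8} 12  {4,6,7,8} 4  {5,6,7,8} 6
  5 to go: {0,1,3,5,7} 10  {0,1,3,6,8} 10  {0,1,3,7,8} 20  {1,3,4,6,8} 10  {1,3,5,7,8} 30  {1,3,6,7,8} 30  {2,3,4,6,8} 5  {2,4,6,7,8} 5  {3,4,6,7,8} 20  {3,5,6,7,8} 30  {4,5,6,7,8} 10
  6 to go: {0,1,3,4,6,8} 20  {0,1,3,5,7,8} 60  {0,1,3,6,7,8} 60  {1,2,3,4,6,8} 15  {1,3,4,6,7,8} 60  {1,3,5,6,7,8} 90  {2,3,4,6,7,8} 30  {2,4,5,6,7,8} 15  {3,4,5,6,7,8} 60
  7 to go: {0,1,2,3,4,6,8} 35  {0,1,3,4,6,7,8} 140  {0,1,3,5,6,7,8} 210  {1,2,3,4,6,7,8} 105  {1,3,4,5,6,7,8} 210  {2,3,4,5,6,7,8} 105
  if 0:s drops first: 420 orders
  if 2:q drops first: 560 orders
  if 5:u drops first: 280 orders
heap linearizations: 1260

1260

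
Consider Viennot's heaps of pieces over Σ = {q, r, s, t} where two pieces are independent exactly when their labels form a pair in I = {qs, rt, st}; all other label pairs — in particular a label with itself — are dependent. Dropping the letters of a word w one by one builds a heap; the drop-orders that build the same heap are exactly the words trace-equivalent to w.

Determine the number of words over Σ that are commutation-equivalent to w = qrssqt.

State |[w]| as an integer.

drop 0:q onto floor
drop 1:r onto {0:q}
drop 2:s onto {1:r}
drop 3:s onto {2:s}
drop 4:q onto {1:r}
drop 5:t onto {4:q}
ground layer = {0:q}
drop-orders for the pieces not yet dropped (sum over which currently-grounded one goes next):
  1 to go: {3} 1  {5} 1
  2 to go: {2,3} 1  {3,5} 2  {4,5} 1
  3 to go: {2,3,5} 3  {3,4,5} 3
  4 to go: {2,3,4,5} 6
  if 0:q drops first: 6 orders

6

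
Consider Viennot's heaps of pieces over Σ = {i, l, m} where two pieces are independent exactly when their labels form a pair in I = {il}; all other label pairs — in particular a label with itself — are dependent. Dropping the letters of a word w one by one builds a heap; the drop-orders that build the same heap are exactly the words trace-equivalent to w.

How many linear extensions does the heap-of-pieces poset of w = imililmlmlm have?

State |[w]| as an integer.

6

drop 0:i onto floor
drop 1:m onto {0:i}
drop 2:i onto {1:m}
drop 3:l onto {1:m}
drop 4:i onto {2:i}
drop 5:l onto {3:l}
drop 6:m onto {4:i, 5:l}
drop 7:l onto {6:m}
drop 8:m onto {7:l}
drop 9:l onto {8:m}
drop 10:m onto {9:l}
ground layer = {0:i}
drop-orders for the pieces not yet dropped (sum over which currently-grounded one goes next):
  1 to go: {10} 1
  2 to go: {9,10} 1
  3 to go: {8,9,10} 1
  4 to go: {7,8,9,10} 1
  5 to go: {6,7,8,9,10} 1
  6 to go: {4,6,7,8,9,10} 1  {5,6,7,8,9,10} 1
  7 to go: {2,4,6,7,8,9,10} 1  {3,5,6,7,8,9,10} 1  {4,5,6,7,8,9,10} 2
  8 to go: {2,4,5,6,7,8,9,10} 3  {3,4,5,6,7,8,9,10} 3
  9 to go: {2,3,4,5,6,7,8,9,10} 6
  if 0:i drops first: 6 orders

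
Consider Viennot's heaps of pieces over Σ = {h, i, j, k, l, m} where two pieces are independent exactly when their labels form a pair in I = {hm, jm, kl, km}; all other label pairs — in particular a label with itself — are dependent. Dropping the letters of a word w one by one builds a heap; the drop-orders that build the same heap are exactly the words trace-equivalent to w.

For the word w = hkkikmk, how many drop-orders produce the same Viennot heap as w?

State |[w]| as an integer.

3

0(h) covers ∅
1(k) covers 0:h
2(k) covers 1:k
3(i) covers 2:k
4(k) covers 3:i
5(m) covers 3:i
6(k) covers 4:k
floor of heap: 0:h
completions by unplaced set U, small U first (add the entries for U minus each lowest piece of U):
  |U|=1: {5}:1  {6}:1
  |U|=2: {4,6}:1  {5,6}:2
  |U|=3: {4,5,6}:3
  |U|=4: {3,4,5,6}:3
  |U|=5: {2,3,4,5,6}:3
  start at 0(h): 3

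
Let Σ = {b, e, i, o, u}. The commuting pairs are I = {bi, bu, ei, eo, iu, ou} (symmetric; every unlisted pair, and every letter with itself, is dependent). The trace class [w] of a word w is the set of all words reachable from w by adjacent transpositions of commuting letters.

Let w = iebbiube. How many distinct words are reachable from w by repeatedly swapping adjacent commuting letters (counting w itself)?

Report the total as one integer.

#0=i has no predecessor
#1=e has no predecessor
#2=b depends on [1:e]
#3=b depends on [2:b]
#4=i depends on [0:i]
#5=u depends on [1:e]
#6=b depends on [3:b]
#7=e depends on [5:u, 6:b]
sources: [0:i, 1:e]
N(rest) = Σ N(rest − s) over sources s of rest; N(one piece) = 1:
  size 1 → [4]=1  [7]=1
  size 2 → [0,4]=1  [4,7]=2  [5,7]=1  [6,7]=1
  size 3 → [0,4,7]=3  [3,6,7]=1  [4,5,7]=3  [4,6,7]=3  [5,6,7]=2
  size 4 → [0,4,5,7]=6  [0,4,6,7]=6  [2,3,6,7]=1  [3,4,6,7]=4  [3,5,6,7]=3  [4,5,6,7]=8
  size 5 → [0,3,4,6,7]=10  [0,4,5,6,7]=20  [2,3,4,6,7]=5  [2,3,5,6,7]=4  [3,4,5,6,7]=15
  size 6 → [0,2,3,4,6,7]=15  [0,3,4,5,6,7]=45  [1,2,3,5,6,7]=4  [2,3,4,5,6,7]=24
  first=0(i) contributes 28
  first=1(e) contributes 84
|[w]| = 112

112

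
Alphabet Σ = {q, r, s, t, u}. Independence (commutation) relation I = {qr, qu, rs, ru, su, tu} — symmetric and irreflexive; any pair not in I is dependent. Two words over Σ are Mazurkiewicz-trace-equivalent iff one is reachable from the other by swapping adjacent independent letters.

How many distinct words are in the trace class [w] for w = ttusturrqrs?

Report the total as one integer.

550

0(t) covers ∅
1(t) covers 0:t
2(u) covers ∅
3(s) covers 1:t
4(t) covers 3:s
5(u) covers 2:u
6(r) covers 4:t
7(r) covers 6:r
8(q) covers 4:t
9(r) covers 7:r
10(s) covers 8:q
floor of heap: 0:t, 2:u
completions by unplaced set U, small U first (add the entries for U minus each lowest piece of U):
  |U|=1: {5}:1  {9}:1  {10}:1
  |U|=2: {2,5}:1  {5,9}:2  {5,10}:2  {7,9}:1  {8,10}:1  {9,10}:2
  |U|=3: {2,5,9}:3  {2,5,10}:3  {5,7,9}:3  {5,8,10}:3  {5,9,10}:6  {6,7,9}:1  {7,9,10}:3  {8,9,10}:3
  |U|=4: {2,5,7,9}:6  {2,5,8,10}:6  {2,5,9,10}:12  {5,6,7,9}:4  {5,7,9,10}:12  {5,8,9,10}:12  {6,7,9,10}:4  {7,8,9,10}:6
  |U|=5: {2,5,6,7,9}:10  {2,5,7,9,10}:30  {2,5,8,9,10}:30  {5,6,7,9,10}:20  {5,7,8,9,10}:30  {6,7,8,9,10}:10
  |U|=6: {2,5,6,7,9,10}:60  {2,5,7,8,9,10}:90  {4,6,7,8,9,10}:10  {5,6,7,8,9,10}:60
  |U|=7: {2,5,6,7,8,9,10}:210  {3,4,6,7,8,9,10}:10  {4,5,6,7,8,9,10}:70
  |U|=8: {1,3,4,6,7,8,9,10}:10  {2,4,5,6,7,8,9,10}:280  {3,4,5,6,7,8,9,10}:80
  |U|=9: {0,1,3,4,6,7,8,9,10}:10  {1,3,4,5,6,7,8,9,10}:90  {2,3,4,5,6,7,8,9,10}:360
  start at 0(t): 450
  start at 2(u): 100
sum over floor = 550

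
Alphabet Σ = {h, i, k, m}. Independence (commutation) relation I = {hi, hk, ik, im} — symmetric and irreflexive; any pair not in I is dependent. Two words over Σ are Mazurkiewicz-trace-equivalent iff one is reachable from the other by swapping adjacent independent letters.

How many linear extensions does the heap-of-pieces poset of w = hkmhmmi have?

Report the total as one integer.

14

#0=h has no predecessor
#1=k has no predecessor
#2=m depends on [0:h, 1:k]
#3=h depends on [2:m]
#4=m depends on [3:h]
#5=m depends on [4:m]
#6=i has no predecessor
sources: [0:h, 1:k, 6:i]
N(rest) = Σ N(rest − s) over sources s of rest; N(one piece) = 1:
  size 1 → [5]=1  [6]=1
  size 2 → [4,5]=1  [5,6]=2
  size 3 → [3,4,5]=1  [4,5,6]=3
  size 4 → [2,3,4,5]=1  [3,4,5,6]=4
  size 5 → [0,2,3,4,5]=1  [1,2,3,4,5]=1  [2,3,4,5,6]=5
  first=0(h) contributes 6
  first=1(k) contributes 6
  first=6(i) contributes 2
|[w]| = 14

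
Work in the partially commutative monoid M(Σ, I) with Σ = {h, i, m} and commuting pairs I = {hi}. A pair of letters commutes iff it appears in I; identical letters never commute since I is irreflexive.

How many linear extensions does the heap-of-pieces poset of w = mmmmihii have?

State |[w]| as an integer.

drop 0:m onto floor
drop 1:m onto {0:m}
drop 2:m onto {1:m}
drop 3:m onto {2:m}
drop 4:i onto {3:m}
drop 5:h onto {3:m}
drop 6:i onto {4:i}
drop 7:i onto {6:i}
ground layer = {0:m}
drop-orders for the pieces not yet dropped (sum over which currently-grounded one goes next):
  1 to go: {5} 1  {7} 1
  2 to go: {5,7} 2  {6,7} 1
  3 to go: {4,6,7} 1  {5,6,7} 3
  4 to go: {4,5,6,7} 4
  5 to go: {3,4,5,6,7} 4
  6 to go: {2,3,4,5,6,7} 4
  if 0:m drops first: 4 orders

4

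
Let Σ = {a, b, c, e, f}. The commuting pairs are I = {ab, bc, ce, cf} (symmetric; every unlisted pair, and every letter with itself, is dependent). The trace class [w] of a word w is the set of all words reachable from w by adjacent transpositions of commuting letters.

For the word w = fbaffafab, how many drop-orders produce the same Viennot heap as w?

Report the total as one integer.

4

drop 0:f onto floor
drop 1:b onto {0:f}
drop 2:a onto {0:f}
drop 3:f onto {1:b, 2:a}
drop 4:f onto {3:f}
drop 5:a onto {4:f}
drop 6:f onto {5:a}
drop 7:a onto {6:f}
drop 8:b onto {6:f}
ground layer = {0:f}
drop-orders for the pieces not yet dropped (sum over which currently-grounded one goes next):
  1 to go: {7} 1  {8} 1
  2 to go: {7,8} 2
  3 to go: {6,7,8} 2
  4 to go: {5,6,7,8} 2
  5 to go: {4,5,6,7,8} 2
  6 to go: {3,4,5,6,7,8} 2
  7 to go: {1,3,4,5,6,7,8} 2  {2,3,4,5,6,7,8} 2
  if 0:f drops first: 4 orders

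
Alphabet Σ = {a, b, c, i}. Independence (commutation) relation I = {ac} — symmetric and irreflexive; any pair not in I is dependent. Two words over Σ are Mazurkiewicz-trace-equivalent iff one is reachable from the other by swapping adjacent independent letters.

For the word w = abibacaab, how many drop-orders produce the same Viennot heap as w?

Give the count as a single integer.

4

drop 0:a onto floor
drop 1:b onto {0:a}
drop 2:i onto {1:b}
drop 3:b onto {2:i}
drop 4:a onto {3:b}
drop 5:c onto {3:b}
drop 6:a onto {4:a}
drop 7:a onto {6:a}
drop 8:b onto {5:c, 7:a}
ground layer = {0:a}
drop-orders for the pieces not yet dropped (sum over which currently-grounded one goes next):
  1 to go: {8} 1
  2 to go: {5,8} 1  {7,8} 1
  3 to go: {5,7,8} 2  {6,7,8} 1
  4 to go: {4,6,7,8} 1  {5,6,7,8} 3
  5 to go: {4,5,6,7,8} 4
  6 to go: {3,4,5,6,7,8} 4
  7 to go: {2,3,4,5,6,7,8} 4
  if 0:a drops first: 4 orders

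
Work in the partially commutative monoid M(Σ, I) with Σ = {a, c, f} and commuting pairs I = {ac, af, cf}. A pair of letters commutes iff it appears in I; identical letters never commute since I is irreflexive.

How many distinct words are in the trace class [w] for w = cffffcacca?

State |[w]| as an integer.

drop 0:c onto floor
drop 1:f onto floor
drop 2:f onto {1:f}
drop 3:f onto {2:f}
drop 4:f onto {3:f}
drop 5:c onto {0:c}
drop 6:a onto floor
drop 7:c onto {5:c}
drop 8:c onto {7:c}
drop 9:a onto {6:a}
ground layer = {0:c, 1:f, 6:a}
drop-orders for the pieces not yet dropped (sum over which currently-grounded one goes next):
  1 to go: {4} 1  {8} 1  {9} 1
  2 to go: {3,4} 1  {4,8} 2  {4,9} 2  {6,9} 1  {7,8} 1  {8,9} 2
  3 to go: {2,3,4} 1  {3,4,8} 3  {3,4,9} 3  {4,6,9} 3  {4,7,8} 3  {4,8,9} 6  {5,7,8} 1  {6,8,9} 3  {7,8,9} 3
  4 to go: {0,5,7,8} 1  {1,2,3,4} 1  {2,3,4,8} 4  {2,3,4,9} 4  {3,4,6,9} 6  {3,4,7,8} 6  {3,4,8,9} 12  {4,5,7,8} 4  {4,6,8,9} 12  {4,7,8,9} 12  {5,7,8,9} 4  {6,7,8,9} 6
  5 to go: {0,4,5,7,8} 5  {0,5,7,8,9} 5  {1,2,3,4,8} 5  {1,2,3,4,9} 5  {2,3,4,6,9} 10  {2,3,4,7,8} 10  {2,3,4,8,9} 20  {3,4,5,7,8} 10  {3,4,6,8,9} 30  {3,4,7,8,9} 30  {4,5,7,8,9} 20  {4,6,7,8,9} 30  {5,6,7,8,9} 10
  6 to go: {0,3,4,5,7,8} 15  {0,4,5,7,8,9} 30  {0,5,6,7,8,9} 15  {1,2,3,4,6,9} 15  {1,2,3,4,7,8} 15  {1,2,3,4,8,9} 30  {2,3,4,5,7,8} 20  {2,3,4,6,8,9} 60  {2,3,4,7,8,9} 60  {3,4,5,7,8,9} 60  {3,4,6,7,8,9} 90  {4,5,6,7,8,9} 60
  7 to go: {0,2,3,4,5,7,8} 35  {0,3,4,5,7,8,9} 105  {0,4,5,6,7,8,9} 105  {1,2,3,4,5,7,8} 35  {1,2,3,4,6,8,9} 105  {1,2,3,4,7,8,9} 105  {2,3,4,5,7,8,9} 140  {2,3,4,6,7,8,9} 210  {3,4,5,6,7,8,9} 210
  8 to go: {0,1,2,3,4,5,7,8} 70  {0,2,3,4,5,7,8,9} 280  {0,3,4,5,6,7,8,9} 420  {1,2,3,4,5,7,8,9} 280  {1,2,3,4,6,7,8,9} 420  {2,3,4,5,6,7,8,9} 560
  if 0:c drops first: 1260 orders
  if 1:f drops first: 1260 orders
  if 6:a drops first: 630 orders
heap linearizations: 3150

3150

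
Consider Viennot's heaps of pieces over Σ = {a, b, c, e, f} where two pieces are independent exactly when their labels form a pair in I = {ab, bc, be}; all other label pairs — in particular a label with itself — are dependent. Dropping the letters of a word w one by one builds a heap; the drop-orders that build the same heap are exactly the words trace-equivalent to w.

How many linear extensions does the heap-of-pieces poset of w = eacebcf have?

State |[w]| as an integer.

6

0(e) covers ∅
1(a) covers 0:e
2(c) covers 1:a
3(e) covers 2:c
4(b) covers ∅
5(c) covers 3:e
6(f) covers 4:b, 5:c
floor of heap: 0:e, 4:b
completions by unplaced set U, small U first (add the entries for U minus each lowest piece of U):
  |U|=1: {6}:1
  |U|=2: {4,6}:1  {5,6}:1
  |U|=3: {3,5,6}:1  {4,5,6}:2
  |U|=4: {2,3,5,6}:1  {3,4,5,6}:3
  |U|=5: {1,2,3,5,6}:1  {2,3,4,5,6}:4
  start at 0(e): 5
  start at 4(b): 1
sum over floor = 6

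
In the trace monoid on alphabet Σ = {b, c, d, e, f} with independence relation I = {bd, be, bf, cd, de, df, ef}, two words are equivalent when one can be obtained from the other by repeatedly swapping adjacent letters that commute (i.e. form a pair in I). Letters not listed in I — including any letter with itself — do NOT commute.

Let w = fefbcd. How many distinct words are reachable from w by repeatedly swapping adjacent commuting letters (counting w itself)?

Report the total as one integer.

0(f) covers ∅
1(e) covers ∅
2(f) covers 0:f
3(b) covers ∅
4(c) covers 1:e, 2:f, 3:b
5(d) covers ∅
floor of heap: 0:f, 1:e, 3:b, 5:d
completions by unplaced set U, small U first (add the entries for U minus each lowest piece of U):
  |U|=1: {4}:1  {5}:1
  |U|=2: {1,4}:1  {2,4}:1  {3,4}:1  {4,5}:2
  |U|=3: {0,2,4}:1  {1,2,4}:2  {1,3,4}:2  {1,4,5}:3  {2,3,4}:2  {2,4,5}:3  {3,4,5}:3
  |U|=4: {0,1,2,4}:3  {0,2,3,4}:3  {0,2,4,5}:4  {1,2,3,4}:6  {1,2,4,5}:8  {1,3,4,5}:8  {2,3,4,5}:8
  start at 0(f): 30
  start at 1(e): 15
  start at 3(b): 15
  start at 5(d): 12
sum over floor = 72

72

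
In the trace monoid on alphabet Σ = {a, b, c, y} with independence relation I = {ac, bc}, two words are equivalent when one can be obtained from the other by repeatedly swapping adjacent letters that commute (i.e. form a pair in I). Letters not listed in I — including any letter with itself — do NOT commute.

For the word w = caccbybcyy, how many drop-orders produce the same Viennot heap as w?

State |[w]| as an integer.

20

#0=c has no predecessor
#1=a has no predecessor
#2=c depends on [0:c]
#3=c depends on [2:c]
#4=b depends on [1:a]
#5=y depends on [3:c, 4:b]
#6=b depends on [5:y]
#7=c depends on [5:y]
#8=y depends on [6:b, 7:c]
#9=y depends on [8:y]
sources: [0:c, 1:a]
N(rest) = Σ N(rest − s) over sources s of rest; N(one piece) = 1:
  size 1 → [9]=1
  size 2 → [8,9]=1
  size 3 → [6,8,9]=1  [7,8,9]=1
  size 4 → [6,7,8,9]=2
  size 5 → [5,6,7,8,9]=2
  size 6 → [3,5,6,7,8,9]=2  [4,5,6,7,8,9]=2
  size 7 → [1,4,5,6,7,8,9]=2  [2,3,5,6,7,8,9]=2  [3,4,5,6,7,8,9]=4
  size 8 → [0,2,3,5,6,7,8,9]=2  [1,3,4,5,6,7,8,9]=6  [2,3,4,5,6,7,8,9]=6
  first=0(c) contributes 12
  first=1(a) contributes 8
|[w]| = 20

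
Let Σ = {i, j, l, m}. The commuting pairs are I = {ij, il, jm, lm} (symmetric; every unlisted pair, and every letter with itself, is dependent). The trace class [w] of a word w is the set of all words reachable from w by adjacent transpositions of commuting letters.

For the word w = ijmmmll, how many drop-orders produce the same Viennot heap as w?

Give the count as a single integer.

35

drop 0:i onto floor
drop 1:j onto floor
drop 2:m onto {0:i}
drop 3:m onto {2:m}
drop 4:m onto {3:m}
drop 5:l onto {1:j}
drop 6:l onto {5:l}
ground layer = {0:i, 1:j}
drop-orders for the pieces not yet dropped (sum over which currently-grounded one goes next):
  1 to go: {4} 1  {6} 1
  2 to go: {3,4} 1  {4,6} 2  {5,6} 1
  3 to go: {1,5,6} 1  {2,3,4} 1  {3,4,6} 3  {4,5,6} 3
  4 to go: {0,2,3,4} 1  {1,4,5,6} 4  {2,3,4,6} 4  {3,4,5,6} 6
  5 to go: {0,2,3,4,6} 5  {1,3,4,5,6} 10  {2,3,4,5,6} 10
  if 0:i drops first: 20 orders
  if 1:j drops first: 15 orders
heap linearizations: 35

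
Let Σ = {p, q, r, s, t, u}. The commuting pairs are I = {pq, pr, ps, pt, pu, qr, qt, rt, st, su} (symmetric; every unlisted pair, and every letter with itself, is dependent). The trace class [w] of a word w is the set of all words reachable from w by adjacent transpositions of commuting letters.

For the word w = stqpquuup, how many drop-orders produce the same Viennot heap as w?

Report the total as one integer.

144

drop 0:s onto floor
drop 1:t onto floor
drop 2:q onto {0:s}
drop 3:p onto floor
drop 4:q onto {2:q}
drop 5:u onto {1:t, 4:q}
drop 6:u onto {5:u}
drop 7:u onto {6:u}
drop 8:p onto {3:p}
ground layer = {0:s, 1:t, 3:p}
drop-orders for the pieces not yet dropped (sum over which currently-grounded one goes next):
  1 to go: {7} 1  {8} 1
  2 to go: {3,8} 1  {6,7} 1  {7,8} 2
  3 to go: {3,7,8} 3  {5,6,7} 1  {6,7,8} 3
  4 to go: {1,5,6,7} 1  {3,6,7,8} 6  {4,5,6,7} 1  {5,6,7,8} 4
  5 to go: {1,4,5,6,7} 2  {1,5,6,7,8} 5  {2,4,5,6,7} 1  {3,5,6,7,8} 10  {4,5,6,7,8} 5
  6 to go: {0,2,4,5,6,7} 1  {1,2,4,5,6,7} 3  {1,3,5,6,7,8} 15  {1,4,5,6,7,8} 12  {2,4,5,6,7,8} 6  {3,4,5,6,7,8} 15
  7 to go: {0,1,2,4,5,6,7} 4  {0,2,4,5,6,7,8} 7  {1,2,4,5,6,7,8} 21  {1,3,4,5,6,7,8} 42  {2,3,4,5,6,7,8} 21
  if 0:s drops first: 84 orders
  if 1:t drops first: 28 orders
  if 3:p drops first: 32 orders
heap linearizations: 144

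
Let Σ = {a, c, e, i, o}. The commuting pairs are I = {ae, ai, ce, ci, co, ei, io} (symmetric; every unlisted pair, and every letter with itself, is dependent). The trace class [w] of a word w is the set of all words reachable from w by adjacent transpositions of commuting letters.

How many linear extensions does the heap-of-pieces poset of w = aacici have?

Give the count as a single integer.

15

#0=a has no predecessor
#1=a depends on [0:a]
#2=c depends on [1:a]
#3=i has no predecessor
#4=c depends on [2:c]
#5=i depends on [3:i]
sources: [0:a, 3:i]
N(rest) = Σ N(rest − s) over sources s of rest; N(one piece) = 1:
  size 1 → [4]=1  [5]=1
  size 2 → [2,4]=1  [3,5]=1  [4,5]=2
  size 3 → [1,2,4]=1  [2,4,5]=3  [3,4,5]=3
  size 4 → [0,1,2,4]=1  [1,2,4,5]=4  [2,3,4,5]=6
  first=0(a) contributes 10
  first=3(i) contributes 5
|[w]| = 15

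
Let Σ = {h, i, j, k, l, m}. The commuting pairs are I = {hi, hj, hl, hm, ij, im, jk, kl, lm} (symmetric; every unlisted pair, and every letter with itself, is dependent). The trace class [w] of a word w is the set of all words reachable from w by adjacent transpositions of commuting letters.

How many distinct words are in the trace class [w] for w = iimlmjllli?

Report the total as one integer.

10

0(i) covers ∅
1(i) covers 0:i
2(m) covers ∅
3(l) covers 1:i
4(m) covers 2:m
5(j) covers 3:l, 4:m
6(l) covers 5:j
7(l) covers 6:l
8(l) covers 7:l
9(i) covers 8:l
floor of heap: 0:i, 2:m
completions by unplaced set U, small U first (add the entries for U minus each lowest piece of U):
  |U|=1: {9}:1
  |U|=2: {8,9}:1
  |U|=3: {7,8,9}:1
  |U|=4: {6,7,8,9}:1
  |U|=5: {5,6,7,8,9}:1
  |U|=6: {3,5,6,7,8,9}:1  {4,5,6,7,8,9}:1
  |U|=7: {1,3,5,6,7,8,9}:1  {2,4,5,6,7,8,9}:1  {3,4,5,6,7,8,9}:2
  |U|=8: {0,1,3,5,6,7,8,9}:1  {1,3,4,5,6,7,8,9}:3  {2,3,4,5,6,7,8,9}:3
  start at 0(i): 6
  start at 2(m): 4
sum over floor = 10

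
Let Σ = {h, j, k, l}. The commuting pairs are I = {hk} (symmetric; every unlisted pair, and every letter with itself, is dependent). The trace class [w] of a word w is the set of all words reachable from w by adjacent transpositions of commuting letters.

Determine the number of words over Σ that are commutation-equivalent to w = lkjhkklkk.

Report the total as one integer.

#0=l has no predecessor
#1=k depends on [0:l]
#2=j depends on [1:k]
#3=h depends on [2:j]
#4=k depends on [2:j]
#5=k depends on [4:k]
#6=l depends on [3:h, 5:k]
#7=k depends on [6:l]
#8=k depends on [7:k]
sources: [0:l]
N(rest) = Σ N(rest − s) over sources s of rest; N(one piece) = 1:
  size 1 → [8]=1
  size 2 → [7,8]=1
  size 3 → [6,7,8]=1
  size 4 → [3,6,7,8]=1  [5,6,7,8]=1
  size 5 → [3,5,6,7,8]=2  [4,5,6,7,8]=1
  size 6 → [3,4,5,6,7,8]=3
  size 7 → [2,3,4,5,6,7,8]=3
  first=0(l) contributes 3

3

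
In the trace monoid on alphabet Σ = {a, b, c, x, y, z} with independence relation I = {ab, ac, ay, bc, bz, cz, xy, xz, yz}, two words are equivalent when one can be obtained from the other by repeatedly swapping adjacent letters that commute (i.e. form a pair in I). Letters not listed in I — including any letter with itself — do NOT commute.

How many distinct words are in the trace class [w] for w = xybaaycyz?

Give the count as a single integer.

piece 0:x — minimal
piece 1:y — minimal
piece 2:b rests on {0:x, 1:y}
piece 3:a rests on {0:x}
piece 4:a rests on {3:a}
piece 5:y rests on {2:b}
piece 6:c rests on {5:y}
piece 7:y rests on {6:c}
piece 8:z rests on {4:a}
minimal pieces: {0:x, 1:y}
ways to finish when only these pieces remain (= sum over removing one remaining piece with nothing left below it):
  1 left: {7}→1  {8}→1
  2 left: {4,8}→1  {6,7}→1  {7,8}→2
  3 left: {3,4,8}→1  {4,7,8}→3  {5,6,7}→1  {6,7,8}→3
  4 left: {2,5,6,7}→1  {3,4,7,8}→4  {4,6,7,8}→6  {5,6,7,8}→4
  5 left: {1,2,5,6,7}→1  {2,5,6,7,8}→5  {3,4,6,7,8}→10  {4,5,6,7,8}→10
  6 left: {1,2,5,6,7,8}→6  {2,4,5,6,7,8}→15  {3,4,5,6,7,8}→20
  7 left: {1,2,4,5,6,7,8}→21  {2,3,4,5,6,7,8}→35
  placing 0:x first → 56 extensions
  placing 1:y first → 35 extensions
total linear extensions = 91

91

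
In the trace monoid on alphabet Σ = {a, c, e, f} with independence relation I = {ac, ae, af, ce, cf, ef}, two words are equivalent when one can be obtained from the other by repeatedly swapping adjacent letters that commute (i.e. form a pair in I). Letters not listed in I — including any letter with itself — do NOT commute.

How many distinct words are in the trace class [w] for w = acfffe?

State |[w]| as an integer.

120

0(a) covers ∅
1(c) covers ∅
2(f) covers ∅
3(f) covers 2:f
4(f) covers 3:f
5(e) covers ∅
floor of heap: 0:a, 1:c, 2:f, 5:e
completions by unplaced set U, small U first (add the entries for U minus each lowest piece of U):
  |U|=1: {0}:1  {1}:1  {4}:1  {5}:1
  |U|=2: {0,1}:2  {0,4}:2  {0,5}:2  {1,4}:2  {1,5}:2  {3,4}:1  {4,5}:2
  |U|=3: {0,1,4}:6  {0,1,5}:6  {0,3,4}:3  {0,4,5}:6  {1,3,4}:3  {1,4,5}:6  {2,3,4}:1  {3,4,5}:3
  |U|=4: {0,1,3,4}:12  {0,1,4,5}:24  {0,2,3,4}:4  {0,3,4,5}:12  {1,2,3,4}:4  {1,3,4,5}:12  {2,3,4,5}:4
  start at 0(a): 20
  start at 1(c): 20
  start at 2(f): 60
  start at 5(e): 20
sum over floor = 120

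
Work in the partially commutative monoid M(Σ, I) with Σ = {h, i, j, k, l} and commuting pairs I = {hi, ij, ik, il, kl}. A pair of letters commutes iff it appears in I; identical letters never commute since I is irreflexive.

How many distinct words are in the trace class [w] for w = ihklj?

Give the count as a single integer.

0(i) covers ∅
1(h) covers ∅
2(k) covers 1:h
3(l) covers 1:h
4(j) covers 2:k, 3:l
floor of heap: 0:i, 1:h
completions by unplaced set U, small U first (add the entries for U minus each lowest piece of U):
  |U|=1: {0}:1  {4}:1
  |U|=2: {0,4}:2  {2,4}:1  {3,4}:1
  |U|=3: {0,2,4}:3  {0,3,4}:3  {2,3,4}:2
  start at 0(i): 2
  start at 1(h): 8
sum over floor = 10

10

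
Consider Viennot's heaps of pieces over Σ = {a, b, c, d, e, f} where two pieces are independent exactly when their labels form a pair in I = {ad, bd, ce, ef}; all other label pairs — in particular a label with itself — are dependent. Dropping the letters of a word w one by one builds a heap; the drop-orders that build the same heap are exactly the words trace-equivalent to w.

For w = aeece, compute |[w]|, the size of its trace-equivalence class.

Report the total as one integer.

4

0(a) covers ∅
1(e) covers 0:a
2(e) covers 1:e
3(c) covers 0:a
4(e) covers 2:e
floor of heap: 0:a
completions by unplaced set U, small U first (add the entries for U minus each lowest piece of U):
  |U|=1: {3}:1  {4}:1
  |U|=2: {2,4}:1  {3,4}:2
  |U|=3: {1,2,4}:1  {2,3,4}:3
  start at 0(a): 4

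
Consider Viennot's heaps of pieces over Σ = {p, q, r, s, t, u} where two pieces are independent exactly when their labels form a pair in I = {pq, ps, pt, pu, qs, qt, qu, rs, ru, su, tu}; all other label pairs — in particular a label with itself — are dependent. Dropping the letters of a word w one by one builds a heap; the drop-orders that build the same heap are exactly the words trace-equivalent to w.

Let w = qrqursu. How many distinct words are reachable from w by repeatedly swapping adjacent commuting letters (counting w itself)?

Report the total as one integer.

105

#0=q has no predecessor
#1=r depends on [0:q]
#2=q depends on [1:r]
#3=u has no predecessor
#4=r depends on [2:q]
#5=s has no predecessor
#6=u depends on [3:u]
sources: [0:q, 3:u, 5:s]
N(rest) = Σ N(rest − s) over sources s of rest; N(one piece) = 1:
  size 1 → [4]=1  [5]=1  [6]=1
  size 2 → [2,4]=1  [3,6]=1  [4,5]=2  [4,6]=2  [5,6]=2
  size 3 → [1,2,4]=1  [2,4,5]=3  [2,4,6]=3  [3,4,6]=3  [3,5,6]=3  [4,5,6]=6
  size 4 → [0,1,2,4]=1  [1,2,4,5]=4  [1,2,4,6]=4  [2,3,4,6]=6  [2,4,5,6]=12  [3,4,5,6]=12
  size 5 → [0,1,2,4,5]=5  [0,1,2,4,6]=5  [1,2,3,4,6]=10  [1,2,4,5,6]=20  [2,3,4,5,6]=30
  first=0(q) contributes 60
  first=3(u) contributes 30
  first=5(s) contributes 15
|[w]| = 105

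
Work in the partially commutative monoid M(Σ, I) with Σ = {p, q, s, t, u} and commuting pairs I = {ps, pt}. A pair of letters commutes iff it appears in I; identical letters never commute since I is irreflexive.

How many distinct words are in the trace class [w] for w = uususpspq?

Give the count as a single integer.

6

piece 0:u — minimal
piece 1:u rests on {0:u}
piece 2:s rests on {1:u}
piece 3:u rests on {2:s}
piece 4:s rests on {3:u}
piece 5:p rests on {3:u}
piece 6:s rests on {4:s}
piece 7:p rests on {5:p}
piece 8:q rests on {6:s, 7:p}
minimal pieces: {0:u}
ways to finish when only these pieces remain (= sum over removing one remaining piece with nothing left below it):
  1 left: {8}→1
  2 left: {6,8}→1  {7,8}→1
  3 left: {4,6,8}→1  {5,7,8}→1  {6,7,8}→2
  4 left: {4,6,7,8}→3  {5,6,7,8}→3
  5 left: {4,5,6,7,8}→6
  6 left: {3,4,5,6,7,8}→6
  7 left: {2,3,4,5,6,7,8}→6
  placing 0:u first → 6 extensions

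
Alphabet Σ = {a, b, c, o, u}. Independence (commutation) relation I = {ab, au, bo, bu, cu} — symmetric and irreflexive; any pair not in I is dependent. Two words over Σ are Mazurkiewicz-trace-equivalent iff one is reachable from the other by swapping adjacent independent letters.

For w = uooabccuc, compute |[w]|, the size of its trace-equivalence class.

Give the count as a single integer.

0(u) covers ∅
1(o) covers 0:u
2(o) covers 1:o
3(a) covers 2:o
4(b) covers ∅
5(c) covers 3:a, 4:b
6(c) covers 5:c
7(u) covers 2:o
8(c) covers 6:c
floor of heap: 0:u, 4:b
completions by unplaced set U, small U first (add the entries for U minus each lowest piece of U):
  |U|=1: {7}:1  {8}:1
  |U|=2: {6,8}:1  {7,8}:2
  |U|=3: {5,6,8}:1  {6,7,8}:3
  |U|=4: {3,5,6,8}:1  {4,5,6,8}:1  {5,6,7,8}:4
  |U|=5: {3,4,5,6,8}:2  {3,5,6,7,8}:5  {4,5,6,7,8}:5
  |U|=6: {2,3,5,6,7,8}:5  {3,4,5,6,7,8}:12
  |U|=7: {1,2,3,5,6,7,8}:5  {2,3,4,5,6,7,8}:17
  start at 0(u): 22
  start at 4(b): 5
sum over floor = 27

27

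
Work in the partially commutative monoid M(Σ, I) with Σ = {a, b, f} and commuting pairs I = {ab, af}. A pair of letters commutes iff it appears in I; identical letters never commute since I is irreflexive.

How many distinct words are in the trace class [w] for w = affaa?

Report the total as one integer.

piece 0:a — minimal
piece 1:f — minimal
piece 2:f rests on {1:f}
piece 3:a rests on {0:a}
piece 4:a rests on {3:a}
minimal pieces: {0:a, 1:f}
ways to finish when only these pieces remain (= sum over removing one remaining piece with nothing left below it):
  1 left: {2}→1  {4}→1
  2 left: {1,2}→1  {2,4}→2  {3,4}→1
  3 left: {0,3,4}→1  {1,2,4}→3  {2,3,4}→3
  placing 0:a first → 6 extensions
  placing 1:f first → 4 extensions
total linear extensions = 10

10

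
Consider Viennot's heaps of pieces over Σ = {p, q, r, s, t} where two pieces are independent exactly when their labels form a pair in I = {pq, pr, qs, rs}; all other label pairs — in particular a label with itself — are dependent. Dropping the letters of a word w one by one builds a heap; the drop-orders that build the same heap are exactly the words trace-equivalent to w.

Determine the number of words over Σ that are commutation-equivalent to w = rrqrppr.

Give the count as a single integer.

0(r) covers ∅
1(r) covers 0:r
2(q) covers 1:r
3(r) covers 2:q
4(p) covers ∅
5(p) covers 4:p
6(r) covers 3:r
floor of heap: 0:r, 4:p
completions by unplaced set U, small U first (add the entries for U minus each lowest piece of U):
  |U|=1: {5}:1  {6}:1
  |U|=2: {3,6}:1  {4,5}:1  {5,6}:2
  |U|=3: {2,3,6}:1  {3,5,6}:3  {4,5,6}:3
  |U|=4: {1,2,3,6}:1  {2,3,5,6}:4  {3,4,5,6}:6
  |U|=5: {0,1,2,3,6}:1  {1,2,3,5,6}:5  {2,3,4,5,6}:10
  start at 0(r): 15
  start at 4(p): 6
sum over floor = 21

21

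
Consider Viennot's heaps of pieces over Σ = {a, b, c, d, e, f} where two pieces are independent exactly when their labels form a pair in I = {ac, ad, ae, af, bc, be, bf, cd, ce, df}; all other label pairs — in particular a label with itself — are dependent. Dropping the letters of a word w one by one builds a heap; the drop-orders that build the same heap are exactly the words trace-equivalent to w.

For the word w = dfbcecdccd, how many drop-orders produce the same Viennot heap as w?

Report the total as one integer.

0(d) covers ∅
1(f) covers ∅
2(b) covers 0:d
3(c) covers 1:f
4(e) covers 0:d, 1:f
5(c) covers 3:c
6(d) covers 2:b, 4:e
7(c) covers 5:c
8(c) covers 7:c
9(d) covers 6:d
floor of heap: 0:d, 1:f
completions by unplaced set U, small U first (add the entries for U minus each lowest piece of U):
  |U|=1: {8}:1  {9}:1
  |U|=2: {6,9}:1  {7,8}:1  {8,9}:2
  |U|=3: {2,6,9}:1  {4,6,9}:1  {5,7,8}:1  {6,8,9}:3  {7,8,9}:3
  |U|=4: {2,4,6,9}:2  {2,6,8,9}:4  {3,5,7,8}:1  {4,6,8,9}:4  {5,7,8,9}:4  {6,7,8,9}:6
  |U|=5: {0,2,4,6,9}:2  {2,4,6,8,9}:10  {2,6,7,8,9}:10  {3,5,7,8,9}:5  {4,6,7,8,9}:10  {5,6,7,8,9}:10
  |U|=6: {0,2,4,6,8,9}:12  {2,4,6,7,8,9}:30  {2,5,6,7,8,9}:20  {3,5,6,7,8,9}:15  {4,5,6,7,8,9}:20
  |U|=7: {0,2,4,6,7,8,9}:42  {2,3,5,6,7,8,9}:35  {2,4,5,6,7,8,9}:70  {3,4,5,6,7,8,9}:35
  |U|=8: {0,2,4,5,6,7,8,9}:112  {1,3,4,5,6,7,8,9}:35  {2,3,4,5,6,7,8,9}:140
  start at 0(d): 175
  start at 1(f): 252
sum over floor = 427

427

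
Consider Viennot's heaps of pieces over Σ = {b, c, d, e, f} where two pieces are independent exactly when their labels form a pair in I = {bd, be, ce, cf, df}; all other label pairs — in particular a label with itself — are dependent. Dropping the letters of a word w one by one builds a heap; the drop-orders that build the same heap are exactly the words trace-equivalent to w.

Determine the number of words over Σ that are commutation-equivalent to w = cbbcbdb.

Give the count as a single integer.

3

0(c) covers ∅
1(b) covers 0:c
2(b) covers 1:b
3(c) covers 2:b
4(b) covers 3:c
5(d) covers 3:c
6(b) covers 4:b
floor of heap: 0:c
completions by unplaced set U, small U first (add the entries for U minus each lowest piece of U):
  |U|=1: {5}:1  {6}:1
  |U|=2: {4,6}:1  {5,6}:2
  |U|=3: {4,5,6}:3
  |U|=4: {3,4,5,6}:3
  |U|=5: {2,3,4,5,6}:3
  start at 0(c): 3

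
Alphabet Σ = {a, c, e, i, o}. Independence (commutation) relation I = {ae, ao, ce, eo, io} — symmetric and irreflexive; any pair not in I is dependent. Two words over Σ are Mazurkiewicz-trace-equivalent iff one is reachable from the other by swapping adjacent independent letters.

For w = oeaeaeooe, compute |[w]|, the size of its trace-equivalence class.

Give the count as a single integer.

0(o) covers ∅
1(e) covers ∅
2(a) covers ∅
3(e) covers 1:e
4(a) covers 2:a
5(e) covers 3:e
6(o) covers 0:o
7(o) covers 6:o
8(e) covers 5:e
floor of heap: 0:o, 1:e, 2:a
completions by unplaced set U, small U first (add the entries for U minus each lowest piece of U):
  |U|=1: {4}:1  {7}:1  {8}:1
  |U|=2: {2,4}:1  {4,7}:2  {4,8}:2  {5,8}:1  {6,7}:1  {7,8}:2
  |U|=3: {0,6,7}:1  {2,4,7}:3  {2,4,8}:3  {3,5,8}:1  {4,5,8}:3  {4,6,7}:3  {4,7,8}:6  {5,7,8}:3  {6,7,8}:3
  |U|=4: {0,4,6,7}:4  {0,6,7,8}:4  {1,3,5,8}:1  {2,4,5,8}:6  {2,4,6,7}:6  {2,4,7,8}:12  {3,4,5,8}:4  {3,5,7,8}:4  {4,5,7,8}:12  {4,6,7,8}:12  {5,6,7,8}:6
  |U|=5: {0,2,4,6,7}:10  {0,4,6,7,8}:20  {0,5,6,7,8}:10  {1,3,4,5,8}:5  {1,3,5,7,8}:5  {2,3,4,5,8}:10  {2,4,5,7,8}:30  {2,4,6,7,8}:30  {3,4,5,7,8}:20  {3,5,6,7,8}:10  {4,5,6,7,8}:30
  |U|=6: {0,2,4,6,7,8}:60  {0,3,5,6,7,8}:20  {0,4,5,6,7,8}:60  {1,2,3,4,5,8}:15  {1,3,4,5,7,8}:30  {1,3,5,6,7,8}:15  {2,3,4,5,7,8}:60  {2,4,5,6,7,8}:90  {3,4,5,6,7,8}:60
  |U|=7: {0,1,3,5,6,7,8}:35  {0,2,4,5,6,7,8}:210  {0,3,4,5,6,7,8}:140  {1,2,3,4,5,7,8}:105  {1,3,4,5,6,7,8}:105  {2,3,4,5,6,7,8}:210
  start at 0(o): 420
  start at 1(e): 560
  start at 2(a): 280
sum over floor = 1260

1260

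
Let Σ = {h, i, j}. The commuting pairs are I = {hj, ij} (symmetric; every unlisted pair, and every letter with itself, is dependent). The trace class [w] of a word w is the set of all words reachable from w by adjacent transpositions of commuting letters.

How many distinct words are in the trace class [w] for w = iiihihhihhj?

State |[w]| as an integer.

11

piece 0:i — minimal
piece 1:i rests on {0:i}
piece 2:i rests on {1:i}
piece 3:h rests on {2:i}
piece 4:i rests on {3:h}
piece 5:h rests on {4:i}
piece 6:h rests on {5:h}
piece 7:i rests on {6:h}
piece 8:h rests on {7:i}
piece 9:h rests on {8:h}
piece 10:j — minimal
minimal pieces: {0:i, 10:j}
ways to finish when only these pieces remain (= sum over removing one remaining piece with nothing left below it):
  1 left: {9}→1  {10}→1
  2 left: {8,9}→1  {9,10}→2
  3 left: {7,8,9}→1  {8,9,10}→3
  4 left: {6,7,8,9}→1  {7,8,9,10}→4
  5 left: {5,6,7,8,9}→1  {6,7,8,9,10}→5
  6 left: {4,5,6,7,8,9}→1  {5,6,7,8,9,10}→6
  7 left: {3,4,5,6,7,8,9}→1  {4,5,6,7,8,9,10}→7
  8 left: {2,3,4,5,6,7,8,9}→1  {3,4,5,6,7,8,9,10}→8
  9 left: {1,2,3,4,5,6,7,8,9}→1  {2,3,4,5,6,7,8,9,10}→9
  placing 0:i first → 10 extensions
  placing 10:j first → 1 extensions
total linear extensions = 11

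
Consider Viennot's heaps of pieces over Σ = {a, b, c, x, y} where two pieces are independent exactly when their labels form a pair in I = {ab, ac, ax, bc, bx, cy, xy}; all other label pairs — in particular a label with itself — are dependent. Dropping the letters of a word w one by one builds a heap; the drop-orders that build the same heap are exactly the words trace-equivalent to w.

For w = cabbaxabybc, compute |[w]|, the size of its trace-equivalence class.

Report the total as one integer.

#0=c has no predecessor
#1=a has no predecessor
#2=b has no predecessor
#3=b depends on [2:b]
#4=a depends on [1:a]
#5=x depends on [0:c]
#6=a depends on [4:a]
#7=b depends on [3:b]
#8=y depends on [6:a, 7:b]
#9=b depends on [8:y]
#10=c depends on [5:x]
sources: [0:c, 1:a, 2:b]
N(rest) = Σ N(rest − s) over sources s of rest; N(one piece) = 1:
  size 1 → [9]=1  [10]=1
  size 2 → [5,10]=1  [8,9]=1  [9,10]=2
  size 3 → [0,5,10]=1  [5,9,10]=3  [6,8,9]=1  [7,8,9]=1  [8,9,10]=3
  size 4 → [0,5,9,10]=4  [3,7,8,9]=1  [4,6,8,9]=1  [5,8,9,10]=6  [6,7,8,9]=2  [6,8,9,10]=4  [7,8,9,10]=4
  size 5 → [0,5,8,9,10]=10  [1,4,6,8,9]=1  [2,3,7,8,9]=1  [3,6,7,8,9]=3  [3,7,8,9,10]=5  [4,6,7,8,9]=3  [4,6,8,9,10]=5  [5,6,8,9,10]=10  [5,7,8,9,10]=10  [6,7,8,9,10]=10
  size 6 → [0,5,6,8,9,10]=20  [0,5,7,8,9,10]=20  [1,4,6,7,8,9]=4  [1,4,6,8,9,10]=6  [2,3,6,7,8,9]=4  [2,3,7,8,9,10]=6  [3,4,6,7,8,9]=6  [3,5,7,8,9,10]=15  [3,6,7,8,9,10]=18  [4,5,6,8,9,10]=15  [4,6,7,8,9,10]=18  [5,6,7,8,9,10]=30
  size 7 → [0,3,5,7,8,9,10]=35  [0,4,5,6,8,9,10]=35  [0,5,6,7,8,9,10]=70  [1,3,4,6,7,8,9]=10  [1,4,5,6,8,9,10]=21  [1,4,6,7,8,9,10]=28  [2,3,4,6,7,8,9]=10  [2,3,5,7,8,9,10]=21  [2,3,6,7,8,9,10]=28  [3,4,6,7,8,9,10]=42  [3,5,6,7,8,9,10]=63  [4,5,6,7,8,9,10]=63
  size 8 → [0,1,4,5,6,8,9,10]=56  [0,2,3,5,7,8,9,10]=56  [0,3,5,6,7,8,9,10]=168  [0,4,5,6,7,8,9,10]=168  [1,2,3,4,6,7,8,9]=20  [1,3,4,6,7,8,9,10]=80  [1,4,5,6,7,8,9,10]=112  [2,3,4,6,7,8,9,10]=80  [2,3,5,6,7,8,9,10]=112  [3,4,5,6,7,8,9,10]=168
  size 9 → [0,1,4,5,6,7,8,9,10]=336  [0,2,3,5,6,7,8,9,10]=336  [0,3,4,5,6,7,8,9,10]=504  [1,2,3,4,6,7,8,9,10]=180  [1,3,4,5,6,7,8,9,10]=360  [2,3,4,5,6,7,8,9,10]=360
  first=0(c) contributes 900
  first=1(a) contributes 1200
  first=2(b) contributes 1200
|[w]| = 3300

3300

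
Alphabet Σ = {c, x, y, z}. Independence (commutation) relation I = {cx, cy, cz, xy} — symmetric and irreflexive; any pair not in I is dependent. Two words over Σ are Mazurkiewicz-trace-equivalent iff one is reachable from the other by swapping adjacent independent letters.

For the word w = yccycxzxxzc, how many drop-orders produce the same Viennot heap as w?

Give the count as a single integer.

piece 0:y — minimal
piece 1:c — minimal
piece 2:c rests on {1:c}
piece 3:y rests on {0:y}
piece 4:c rests on {2:c}
piece 5:x — minimal
piece 6:z rests on {3:y, 5:x}
piece 7:x rests on {6:z}
piece 8:x rests on {7:x}
piece 9:z rests on {8:x}
piece 10:c rests on {4:c}
minimal pieces: {0:y, 1:c, 5:x}
ways to finish when only these pieces remain (= sum over removing one remaining piece with nothing left below it):
  1 left: {9}→1  {10}→1
  2 left: {4,10}→1  {8,9}→1  {9,10}→2
  3 left: {2,4,10}→1  {4,9,10}→3  {7,8,9}→1  {8,9,10}→3
  4 left: {1,2,4,10}→1  {2,4,9,10}→4  {4,8,9,10}→6  {6,7,8,9}→1  {7,8,9,10}→4
  5 left: {1,2,4,9,10}→5  {2,4,8,9,10}→10  {3,6,7,8,9}→1  {4,7,8,9,10}→10  {5,6,7,8,9}→1  {6,7,8,9,10}→5
  6 left: {0,3,6,7,8,9}→1  {1,2,4,8,9,10}→15  {2,4,7,8,9,10}→20  {3,5,6,7,8,9}→2  {3,6,7,8,9,10}→6  {4,6,7,8,9,10}→15  {5,6,7,8,9,10}→6
  7 left: {0,3,5,6,7,8,9}→3  {0,3,6,7,8,9,10}→7  {1,2,4,7,8,9,10}→35  {2,4,6,7,8,9,10}→35  {3,4,6,7,8,9,10}→21  {3,5,6,7,8,9,10}→14  {4,5,6,7,8,9,10}→21
  8 left: {0,3,4,6,7,8,9,10}→28  {0,3,5,6,7,8,9,10}→24  {1,2,4,6,7,8,9,10}→70  {2,3,4,6,7,8,9,10}→56  {2,4,5,6,7,8,9,10}→56  {3,4,5,6,7,8,9,10}→56
  9 left: {0,2,3,4,6,7,8,9,10}→84  {0,3,4,5,6,7,8,9,10}→108  {1,2,3,4,6,7,8,9,10}→126  {1,2,4,5,6,7,8,9,10}→126  {2,3,4,5,6,7,8,9,10}→168
  placing 0:y first → 420 extensions
  placing 1:c first → 360 extensions
  placing 5:x first → 210 extensions
total linear extensions = 990

990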